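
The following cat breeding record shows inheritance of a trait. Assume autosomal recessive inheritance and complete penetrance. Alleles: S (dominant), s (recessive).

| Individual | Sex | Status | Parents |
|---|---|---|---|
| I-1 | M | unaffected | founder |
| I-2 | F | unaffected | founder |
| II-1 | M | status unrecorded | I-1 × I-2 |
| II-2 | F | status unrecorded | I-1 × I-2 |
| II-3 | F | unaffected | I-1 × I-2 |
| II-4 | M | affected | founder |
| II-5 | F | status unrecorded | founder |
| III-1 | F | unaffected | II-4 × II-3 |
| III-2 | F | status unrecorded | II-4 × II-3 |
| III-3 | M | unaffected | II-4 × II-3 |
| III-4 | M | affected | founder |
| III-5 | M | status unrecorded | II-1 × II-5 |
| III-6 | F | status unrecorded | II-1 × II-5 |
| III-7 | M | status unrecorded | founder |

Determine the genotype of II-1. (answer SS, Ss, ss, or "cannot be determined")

cannot be determined

II-1's phenotype is unrecorded, and no parent or child forces a single allele at both positions; consistent genotype assignments exist with II-1 as SS or Ss or ss.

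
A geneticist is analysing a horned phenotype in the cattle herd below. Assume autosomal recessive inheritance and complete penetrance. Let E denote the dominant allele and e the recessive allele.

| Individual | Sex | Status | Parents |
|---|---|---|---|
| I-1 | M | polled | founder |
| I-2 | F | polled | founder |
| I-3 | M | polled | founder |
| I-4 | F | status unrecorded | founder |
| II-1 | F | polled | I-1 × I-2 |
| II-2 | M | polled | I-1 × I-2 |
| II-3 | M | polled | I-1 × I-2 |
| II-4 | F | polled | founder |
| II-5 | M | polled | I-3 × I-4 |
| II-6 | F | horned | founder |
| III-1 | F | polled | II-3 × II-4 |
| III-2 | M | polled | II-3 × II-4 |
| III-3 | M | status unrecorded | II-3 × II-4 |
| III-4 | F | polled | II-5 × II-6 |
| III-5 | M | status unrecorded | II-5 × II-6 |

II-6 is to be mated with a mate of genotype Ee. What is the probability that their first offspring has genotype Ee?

II-6 is horned, so II-6 is ee.
The cross gives 1/2 Ee : 1/2 ee, so P(offspring has genotype Ee) = 1/2.

1/2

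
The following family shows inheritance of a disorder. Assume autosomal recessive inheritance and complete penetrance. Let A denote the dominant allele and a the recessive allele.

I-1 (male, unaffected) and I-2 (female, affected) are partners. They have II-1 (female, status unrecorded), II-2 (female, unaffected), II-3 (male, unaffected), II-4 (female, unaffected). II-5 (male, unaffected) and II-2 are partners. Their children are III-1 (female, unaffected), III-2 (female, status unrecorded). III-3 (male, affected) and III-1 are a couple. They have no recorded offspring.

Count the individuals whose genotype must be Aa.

3

Obligate heterozygotes: II-2 is unaffected so carries A and received a from I-2 (aa), so II-2 is Aa; II-3 is unaffected so carries A and received a from I-2 (aa), so II-3 is Aa; II-4 is unaffected so carries A and received a from I-2 (aa), so II-4 is Aa.
Every other individual is either homozygous by phenotype or has at least one consistent homozygous assignment, so the count is 3.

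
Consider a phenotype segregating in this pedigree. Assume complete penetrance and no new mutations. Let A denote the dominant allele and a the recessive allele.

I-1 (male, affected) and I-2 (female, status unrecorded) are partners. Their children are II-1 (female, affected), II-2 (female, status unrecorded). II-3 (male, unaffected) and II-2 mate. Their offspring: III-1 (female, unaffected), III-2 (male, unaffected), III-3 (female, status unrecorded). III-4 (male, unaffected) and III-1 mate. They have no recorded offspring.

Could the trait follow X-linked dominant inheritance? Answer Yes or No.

Yes

A consistent assignment under X-linked dominant exists: I-1 X^A Y, I-2 X^A X^a, II-1 X^A X^A, II-2 X^A X^a, II-3 X^a Y, III-1 X^a X^a, III-2 X^a Y, III-3 X^A X^a, III-4 X^a Y.
In this assignment every recorded phenotype matches its genotype and every non-founder's genotype is obtainable from its parents' genotypes, so the pedigree is consistent.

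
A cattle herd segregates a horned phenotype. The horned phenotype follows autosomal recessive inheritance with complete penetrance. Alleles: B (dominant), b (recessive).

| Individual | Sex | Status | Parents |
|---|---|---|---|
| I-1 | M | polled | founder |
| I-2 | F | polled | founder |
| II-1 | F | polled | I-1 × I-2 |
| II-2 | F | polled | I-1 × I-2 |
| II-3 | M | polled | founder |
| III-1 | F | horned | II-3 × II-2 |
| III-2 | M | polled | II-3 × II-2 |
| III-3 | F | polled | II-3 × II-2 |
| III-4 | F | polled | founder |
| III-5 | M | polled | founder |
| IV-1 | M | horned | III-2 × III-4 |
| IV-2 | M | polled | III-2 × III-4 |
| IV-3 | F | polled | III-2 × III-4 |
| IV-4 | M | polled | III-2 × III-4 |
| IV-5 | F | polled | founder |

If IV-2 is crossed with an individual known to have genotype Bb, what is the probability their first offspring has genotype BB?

1/3

III-2 is polled so carries B and passed b to IV-1 (bb), so III-2 is Bb.
III-4 is polled so carries B and passed b to IV-1 (bb), so III-4 is Bb.
IV-2 is a polled offspring of III-2 (Bb) × III-4 (Bb), whose cross gives 1/4 BB : 1/2 Bb : 1/4 bb; conditioning on being polled, IV-2 is BB with probability 1/3, Bb with probability 2/3.
Summing over parental genotype combinations, P(offspring has genotype BB) = 1/3·1/2 + 2/3·1/4 = 1/3.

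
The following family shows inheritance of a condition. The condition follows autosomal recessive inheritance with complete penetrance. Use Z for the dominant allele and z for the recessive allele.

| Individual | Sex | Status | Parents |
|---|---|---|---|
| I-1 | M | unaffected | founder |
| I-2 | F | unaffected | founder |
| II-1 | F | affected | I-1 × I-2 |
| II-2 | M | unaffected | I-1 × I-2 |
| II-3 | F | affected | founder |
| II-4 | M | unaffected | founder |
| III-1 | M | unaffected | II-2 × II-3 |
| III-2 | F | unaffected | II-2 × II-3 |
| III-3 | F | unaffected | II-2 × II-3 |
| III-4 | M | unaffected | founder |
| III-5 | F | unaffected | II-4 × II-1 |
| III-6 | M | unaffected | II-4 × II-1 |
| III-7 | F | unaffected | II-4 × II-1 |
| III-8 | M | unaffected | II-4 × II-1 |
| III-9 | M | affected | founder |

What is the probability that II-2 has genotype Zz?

I-1 is unaffected so carries Z and passed z to II-1 (zz), so I-1 is Zz.
I-2 is unaffected so carries Z and passed z to II-1 (zz), so I-2 is Zz.
Their cross gives offspring ratios 1/4 ZZ : 1/2 Zz : 1/4 zz. Conditioning on II-2 being unaffected, P(Zz) = 1/2 / 3/4 = 2/3 before taking II-2's own offspring into account.
II-3 is affected, so II-3 is zz.
Now use II-2's offspring. Probability of each recorded status — unaffected son III-1: 1/2 if II-2 is Zz, 1 if ZZ; unaffected daughter III-2: 1/2 if II-2 is Zz, 1 if ZZ; unaffected daughter III-3: 1/2 if II-2 is Zz, 1 if ZZ.
Bayes: P(Zz) = 2/3·1/8 / (2/3·1/8 + 1/3·1) = 1/5.

1/5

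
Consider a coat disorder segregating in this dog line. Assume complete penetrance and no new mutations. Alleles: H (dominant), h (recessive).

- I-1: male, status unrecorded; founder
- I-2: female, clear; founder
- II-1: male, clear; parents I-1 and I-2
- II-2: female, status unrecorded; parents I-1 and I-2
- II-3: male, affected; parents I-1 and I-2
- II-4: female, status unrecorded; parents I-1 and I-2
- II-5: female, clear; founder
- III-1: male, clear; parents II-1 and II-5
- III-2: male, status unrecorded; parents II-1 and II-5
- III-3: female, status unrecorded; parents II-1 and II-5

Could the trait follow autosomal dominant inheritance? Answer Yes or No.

A consistent assignment under autosomal dominant exists: I-1 Hh, I-2 hh, II-1 hh, II-2 Hh, II-3 Hh, II-4 Hh, II-5 hh, III-1 hh, III-2 hh, III-3 hh.
In this assignment every recorded phenotype matches its genotype and every non-founder's genotype is obtainable from its parents' genotypes, so the pedigree is consistent.

Yes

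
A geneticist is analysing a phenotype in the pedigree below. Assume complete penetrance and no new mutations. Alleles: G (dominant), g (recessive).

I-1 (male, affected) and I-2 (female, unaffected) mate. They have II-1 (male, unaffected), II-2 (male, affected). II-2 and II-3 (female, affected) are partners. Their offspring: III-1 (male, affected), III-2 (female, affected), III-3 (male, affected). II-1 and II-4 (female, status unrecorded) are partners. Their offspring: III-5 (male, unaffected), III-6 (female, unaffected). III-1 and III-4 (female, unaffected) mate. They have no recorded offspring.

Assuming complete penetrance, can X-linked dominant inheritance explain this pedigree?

No

Under X-linked dominant, II-2 (affected, male) cannot arise from I-1 (affected) × I-2 (unaffected).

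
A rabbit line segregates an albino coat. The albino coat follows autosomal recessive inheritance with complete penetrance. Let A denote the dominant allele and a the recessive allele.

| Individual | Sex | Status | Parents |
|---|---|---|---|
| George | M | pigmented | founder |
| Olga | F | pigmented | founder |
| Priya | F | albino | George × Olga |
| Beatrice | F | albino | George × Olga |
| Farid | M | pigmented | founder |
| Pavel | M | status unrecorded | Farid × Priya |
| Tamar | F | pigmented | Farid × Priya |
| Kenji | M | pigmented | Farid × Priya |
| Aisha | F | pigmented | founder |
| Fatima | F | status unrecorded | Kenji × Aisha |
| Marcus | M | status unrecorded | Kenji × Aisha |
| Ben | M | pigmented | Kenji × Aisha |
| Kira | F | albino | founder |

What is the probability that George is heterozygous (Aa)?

George is pigmented so carries A and passed a to Priya (aa), so George is Aa, giving P(Aa) = 1.

1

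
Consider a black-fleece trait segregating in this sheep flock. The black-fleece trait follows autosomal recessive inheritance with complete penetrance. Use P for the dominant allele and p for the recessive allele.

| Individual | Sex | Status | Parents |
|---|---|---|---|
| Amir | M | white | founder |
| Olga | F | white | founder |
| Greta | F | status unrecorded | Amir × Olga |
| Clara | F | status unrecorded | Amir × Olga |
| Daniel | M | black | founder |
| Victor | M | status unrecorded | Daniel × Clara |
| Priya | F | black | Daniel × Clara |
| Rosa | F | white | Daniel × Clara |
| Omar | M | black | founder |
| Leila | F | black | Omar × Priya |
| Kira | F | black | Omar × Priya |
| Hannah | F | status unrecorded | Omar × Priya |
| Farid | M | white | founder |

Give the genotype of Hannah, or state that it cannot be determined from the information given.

From phenotype alone, Hannah is PP or Pp or pp.
Hannah received p from Omar (pp) and received p from Priya (pp), so Hannah is pp.

pp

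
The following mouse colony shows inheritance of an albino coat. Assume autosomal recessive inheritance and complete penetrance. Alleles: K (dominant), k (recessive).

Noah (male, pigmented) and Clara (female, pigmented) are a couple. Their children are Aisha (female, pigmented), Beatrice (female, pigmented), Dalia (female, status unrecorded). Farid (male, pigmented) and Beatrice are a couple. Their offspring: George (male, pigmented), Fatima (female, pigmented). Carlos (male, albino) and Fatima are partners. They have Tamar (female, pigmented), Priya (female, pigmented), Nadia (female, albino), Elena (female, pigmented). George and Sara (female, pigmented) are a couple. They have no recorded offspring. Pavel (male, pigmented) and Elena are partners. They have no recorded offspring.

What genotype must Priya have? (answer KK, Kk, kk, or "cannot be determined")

From phenotype alone, Priya is KK or Kk.
Priya is pigmented so carries K and received k from Carlos (kk), so Priya is Kk.

Kk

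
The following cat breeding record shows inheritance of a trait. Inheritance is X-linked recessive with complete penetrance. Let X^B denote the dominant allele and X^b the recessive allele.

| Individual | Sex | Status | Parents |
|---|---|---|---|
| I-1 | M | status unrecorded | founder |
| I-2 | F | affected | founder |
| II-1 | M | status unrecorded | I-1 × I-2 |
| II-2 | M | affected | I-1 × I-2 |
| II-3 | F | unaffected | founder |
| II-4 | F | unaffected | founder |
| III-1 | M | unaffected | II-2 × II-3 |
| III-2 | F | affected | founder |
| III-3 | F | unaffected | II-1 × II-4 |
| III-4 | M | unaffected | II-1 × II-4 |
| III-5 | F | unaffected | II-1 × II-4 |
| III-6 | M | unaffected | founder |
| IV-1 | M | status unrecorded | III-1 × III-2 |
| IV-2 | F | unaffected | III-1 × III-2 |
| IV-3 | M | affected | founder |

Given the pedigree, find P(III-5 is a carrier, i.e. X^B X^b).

III-5 is unaffected so carries B and received b from II-1 (X^b Y), so III-5 is X^B X^b, giving P(X^B X^b) = 1.

1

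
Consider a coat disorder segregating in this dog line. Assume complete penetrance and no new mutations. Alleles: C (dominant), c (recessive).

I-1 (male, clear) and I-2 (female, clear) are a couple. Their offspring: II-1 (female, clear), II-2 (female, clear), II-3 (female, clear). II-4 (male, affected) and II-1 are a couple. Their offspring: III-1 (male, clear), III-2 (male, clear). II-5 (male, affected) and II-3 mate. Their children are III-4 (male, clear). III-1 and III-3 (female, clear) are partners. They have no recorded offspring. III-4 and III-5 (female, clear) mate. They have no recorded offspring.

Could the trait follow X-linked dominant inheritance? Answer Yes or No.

A consistent assignment under X-linked dominant exists: I-1 X^c Y, I-2 X^c X^c, II-1 X^c X^c, II-2 X^c X^c, II-3 X^c X^c, II-4 X^C Y, II-5 X^C Y, III-1 X^c Y, III-2 X^c Y, III-3 X^c X^c, III-4 X^c Y, III-5 X^c X^c.
In this assignment every recorded phenotype matches its genotype and every non-founder's genotype is obtainable from its parents' genotypes, so the pedigree is consistent.

Yes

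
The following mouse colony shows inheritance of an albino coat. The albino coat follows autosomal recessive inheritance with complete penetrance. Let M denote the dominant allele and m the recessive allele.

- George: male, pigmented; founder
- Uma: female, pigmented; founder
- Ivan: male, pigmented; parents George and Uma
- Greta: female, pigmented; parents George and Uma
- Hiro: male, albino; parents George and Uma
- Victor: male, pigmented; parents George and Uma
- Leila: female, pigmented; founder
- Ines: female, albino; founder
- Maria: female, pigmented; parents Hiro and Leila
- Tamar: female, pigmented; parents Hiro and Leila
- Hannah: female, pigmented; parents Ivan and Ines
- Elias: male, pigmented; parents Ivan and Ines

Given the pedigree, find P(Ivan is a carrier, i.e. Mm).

George is pigmented so carries M and passed m to Hiro (mm), so George is Mm.
Uma is pigmented so carries M and passed m to Hiro (mm), so Uma is Mm.
Their cross gives offspring ratios 1/4 MM : 1/2 Mm : 1/4 mm. Conditioning on Ivan being pigmented, P(Mm) = 1/2 / 3/4 = 2/3 before taking Ivan's own offspring into account.
Ines is albino, so Ines is mm.
Now use Ivan's offspring. Probability of each recorded status — pigmented daughter Hannah: 1/2 if Ivan is Mm, 1 if MM; pigmented son Elias: 1/2 if Ivan is Mm, 1 if MM.
Bayes: P(Mm) = 2/3·1/4 / (2/3·1/4 + 1/3·1) = 1/3.

1/3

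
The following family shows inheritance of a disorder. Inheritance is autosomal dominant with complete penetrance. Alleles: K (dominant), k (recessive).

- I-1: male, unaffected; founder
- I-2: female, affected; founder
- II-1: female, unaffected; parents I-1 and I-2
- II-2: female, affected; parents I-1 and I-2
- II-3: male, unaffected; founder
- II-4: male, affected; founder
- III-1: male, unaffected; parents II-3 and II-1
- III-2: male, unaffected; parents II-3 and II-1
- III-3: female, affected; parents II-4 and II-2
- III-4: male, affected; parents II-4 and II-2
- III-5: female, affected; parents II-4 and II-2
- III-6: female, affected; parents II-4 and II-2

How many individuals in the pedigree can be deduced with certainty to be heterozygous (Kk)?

Obligate heterozygotes: I-2 is affected so carries K and passed k to II-1 (kk), so I-2 is Kk; II-2 is affected so carries K and received k from I-1 (kk), so II-2 is Kk.
Every other individual is either homozygous by phenotype or has at least one consistent homozygous assignment, so the count is 2.

2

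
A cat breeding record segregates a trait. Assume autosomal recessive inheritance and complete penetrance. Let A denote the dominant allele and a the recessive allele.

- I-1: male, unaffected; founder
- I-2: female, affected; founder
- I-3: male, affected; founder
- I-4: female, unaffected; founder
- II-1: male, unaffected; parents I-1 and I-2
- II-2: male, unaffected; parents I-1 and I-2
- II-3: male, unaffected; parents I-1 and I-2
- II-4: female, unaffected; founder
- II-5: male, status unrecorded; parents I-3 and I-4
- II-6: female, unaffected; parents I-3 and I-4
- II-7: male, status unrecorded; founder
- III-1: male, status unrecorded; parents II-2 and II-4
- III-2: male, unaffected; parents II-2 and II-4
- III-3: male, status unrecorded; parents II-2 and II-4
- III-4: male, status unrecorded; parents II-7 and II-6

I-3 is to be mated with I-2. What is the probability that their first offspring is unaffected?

I-3 is affected, so I-3 is aa.
I-2 is affected, so I-2 is aa.
The cross gives 1 aa, so P(offspring is unaffected) = 0.

0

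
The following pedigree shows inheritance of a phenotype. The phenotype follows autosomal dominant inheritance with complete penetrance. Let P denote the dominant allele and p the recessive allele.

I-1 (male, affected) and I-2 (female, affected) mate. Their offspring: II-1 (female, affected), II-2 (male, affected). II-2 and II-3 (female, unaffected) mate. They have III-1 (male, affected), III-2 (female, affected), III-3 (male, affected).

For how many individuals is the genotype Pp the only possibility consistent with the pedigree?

3

Obligate heterozygotes: III-1 is affected so carries P and received p from II-3 (pp), so III-1 is Pp; III-2 is affected so carries P and received p from II-3 (pp), so III-2 is Pp; III-3 is affected so carries P and received p from II-3 (pp), so III-3 is Pp.
Every other individual is either homozygous by phenotype or has at least one consistent homozygous assignment, so the count is 3.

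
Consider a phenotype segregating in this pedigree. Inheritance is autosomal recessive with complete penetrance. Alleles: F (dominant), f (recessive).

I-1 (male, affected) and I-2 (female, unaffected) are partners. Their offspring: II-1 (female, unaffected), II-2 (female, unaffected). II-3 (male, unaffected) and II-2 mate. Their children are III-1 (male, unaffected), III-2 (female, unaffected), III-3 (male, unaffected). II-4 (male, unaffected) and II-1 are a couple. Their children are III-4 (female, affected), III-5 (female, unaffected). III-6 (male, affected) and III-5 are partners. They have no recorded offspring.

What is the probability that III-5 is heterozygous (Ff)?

2/3

II-4 is unaffected so carries F and passed f to III-4 (ff), so II-4 is Ff.
II-1 is unaffected so carries F and received f from I-1 (ff), so II-1 is Ff.
Their cross gives offspring ratios 1/4 FF : 1/2 Ff : 1/4 ff. Conditioning on III-5 being unaffected, P(Ff) = 1/2 / 3/4 = 2/3.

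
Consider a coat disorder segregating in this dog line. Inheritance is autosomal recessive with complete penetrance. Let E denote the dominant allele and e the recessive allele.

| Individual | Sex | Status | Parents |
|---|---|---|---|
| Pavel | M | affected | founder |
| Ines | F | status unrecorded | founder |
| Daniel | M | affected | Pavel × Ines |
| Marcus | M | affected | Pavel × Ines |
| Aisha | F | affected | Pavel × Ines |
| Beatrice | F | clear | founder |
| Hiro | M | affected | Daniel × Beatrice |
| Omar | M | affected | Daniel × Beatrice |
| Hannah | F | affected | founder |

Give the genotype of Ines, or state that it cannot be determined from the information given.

Ines's phenotype is unrecorded, and no parent or child forces a single allele at both positions; consistent genotype assignments exist with Ines as Ee or ee.

cannot be determined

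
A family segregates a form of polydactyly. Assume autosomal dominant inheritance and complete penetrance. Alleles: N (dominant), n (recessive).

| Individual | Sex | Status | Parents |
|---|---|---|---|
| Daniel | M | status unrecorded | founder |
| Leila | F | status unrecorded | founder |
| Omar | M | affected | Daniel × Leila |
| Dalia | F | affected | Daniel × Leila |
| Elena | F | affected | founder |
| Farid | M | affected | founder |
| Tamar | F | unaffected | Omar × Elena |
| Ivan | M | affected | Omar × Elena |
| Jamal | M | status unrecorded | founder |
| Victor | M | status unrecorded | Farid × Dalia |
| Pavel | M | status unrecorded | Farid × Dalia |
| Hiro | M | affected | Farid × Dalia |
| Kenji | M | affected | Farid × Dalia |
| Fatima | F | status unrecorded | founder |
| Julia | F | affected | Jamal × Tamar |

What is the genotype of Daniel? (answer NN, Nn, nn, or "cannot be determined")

Daniel's phenotype is unrecorded, and no parent or child forces a single allele at both positions; consistent genotype assignments exist with Daniel as NN or Nn or nn.

cannot be determined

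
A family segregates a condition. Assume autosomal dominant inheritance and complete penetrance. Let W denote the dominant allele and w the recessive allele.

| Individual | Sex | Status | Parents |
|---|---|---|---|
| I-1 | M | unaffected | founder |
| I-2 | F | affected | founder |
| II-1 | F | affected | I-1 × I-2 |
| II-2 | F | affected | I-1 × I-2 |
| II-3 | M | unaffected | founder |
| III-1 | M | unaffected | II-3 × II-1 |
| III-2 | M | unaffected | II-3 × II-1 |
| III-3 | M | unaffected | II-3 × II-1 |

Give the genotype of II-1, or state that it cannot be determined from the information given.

Ww

From phenotype alone, II-1 is WW or Ww.
II-1 is affected so carries W and received w from I-1 (ww), so II-1 is Ww.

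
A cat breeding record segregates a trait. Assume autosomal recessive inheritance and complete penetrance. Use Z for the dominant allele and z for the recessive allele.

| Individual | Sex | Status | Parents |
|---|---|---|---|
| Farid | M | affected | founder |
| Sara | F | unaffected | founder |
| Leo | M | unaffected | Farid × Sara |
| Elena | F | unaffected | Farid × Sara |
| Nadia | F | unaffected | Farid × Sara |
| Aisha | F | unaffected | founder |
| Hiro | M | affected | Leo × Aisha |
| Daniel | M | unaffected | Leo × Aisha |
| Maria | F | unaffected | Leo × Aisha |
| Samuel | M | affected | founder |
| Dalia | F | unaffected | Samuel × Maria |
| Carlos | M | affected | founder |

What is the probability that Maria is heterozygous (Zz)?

Leo is unaffected so carries Z and received z from Farid (zz), so Leo is Zz.
Aisha is unaffected so carries Z and passed z to Hiro (zz), so Aisha is Zz.
Their cross gives offspring ratios 1/4 ZZ : 1/2 Zz : 1/4 zz. Conditioning on Maria being unaffected, P(Zz) = 1/2 / 3/4 = 2/3 before taking Maria's own offspring into account.
Samuel is affected, so Samuel is zz.
Now use Maria's offspring. Probability of each recorded status — unaffected daughter Dalia: 1/2 if Maria is Zz, 1 if ZZ.
Bayes: P(Zz) = 2/3·1/2 / (2/3·1/2 + 1/3·1) = 1/2.

1/2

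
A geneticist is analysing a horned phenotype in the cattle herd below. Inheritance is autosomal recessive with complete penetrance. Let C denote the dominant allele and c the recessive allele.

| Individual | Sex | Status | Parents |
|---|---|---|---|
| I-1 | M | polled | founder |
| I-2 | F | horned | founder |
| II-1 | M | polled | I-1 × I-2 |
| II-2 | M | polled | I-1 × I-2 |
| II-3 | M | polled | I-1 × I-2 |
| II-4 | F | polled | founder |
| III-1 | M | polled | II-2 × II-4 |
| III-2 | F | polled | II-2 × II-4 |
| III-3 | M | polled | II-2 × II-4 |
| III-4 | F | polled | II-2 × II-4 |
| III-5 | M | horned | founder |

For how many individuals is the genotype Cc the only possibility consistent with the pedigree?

Obligate heterozygotes: II-1 is polled so carries C and received c from I-2 (cc), so II-1 is Cc; II-2 is polled so carries C and received c from I-2 (cc), so II-2 is Cc; II-3 is polled so carries C and received c from I-2 (cc), so II-3 is Cc.
Every other individual is either homozygous by phenotype or has at least one consistent homozygous assignment, so the count is 3.

3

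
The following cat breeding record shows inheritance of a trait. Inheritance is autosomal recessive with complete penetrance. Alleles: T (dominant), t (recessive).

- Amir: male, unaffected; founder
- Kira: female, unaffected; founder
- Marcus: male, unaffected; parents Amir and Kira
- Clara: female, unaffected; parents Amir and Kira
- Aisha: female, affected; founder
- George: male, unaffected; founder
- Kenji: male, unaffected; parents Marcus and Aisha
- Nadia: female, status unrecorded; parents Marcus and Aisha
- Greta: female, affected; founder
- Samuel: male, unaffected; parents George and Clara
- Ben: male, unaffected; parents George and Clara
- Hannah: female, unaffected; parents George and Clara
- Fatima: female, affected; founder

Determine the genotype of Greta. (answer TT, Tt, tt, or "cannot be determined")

tt

Greta is affected, so Greta is tt.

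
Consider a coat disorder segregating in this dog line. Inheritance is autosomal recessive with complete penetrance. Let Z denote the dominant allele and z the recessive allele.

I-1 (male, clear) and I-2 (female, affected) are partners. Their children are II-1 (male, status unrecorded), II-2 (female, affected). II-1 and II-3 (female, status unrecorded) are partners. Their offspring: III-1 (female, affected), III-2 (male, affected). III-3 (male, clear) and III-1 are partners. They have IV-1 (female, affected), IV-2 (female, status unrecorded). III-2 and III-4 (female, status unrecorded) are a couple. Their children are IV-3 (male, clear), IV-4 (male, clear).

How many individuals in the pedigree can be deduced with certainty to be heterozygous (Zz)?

Obligate heterozygotes: I-1 is clear so carries Z and passed z to II-2 (zz), so I-1 is Zz; III-3 is clear so carries Z and passed z to IV-1 (zz), so III-3 is Zz; IV-3 is clear so carries Z and received z from III-2 (zz), so IV-3 is Zz; IV-4 is clear so carries Z and received z from III-2 (zz), so IV-4 is Zz.
Every other individual is either homozygous by phenotype or has at least one consistent homozygous assignment, so the count is 4.

4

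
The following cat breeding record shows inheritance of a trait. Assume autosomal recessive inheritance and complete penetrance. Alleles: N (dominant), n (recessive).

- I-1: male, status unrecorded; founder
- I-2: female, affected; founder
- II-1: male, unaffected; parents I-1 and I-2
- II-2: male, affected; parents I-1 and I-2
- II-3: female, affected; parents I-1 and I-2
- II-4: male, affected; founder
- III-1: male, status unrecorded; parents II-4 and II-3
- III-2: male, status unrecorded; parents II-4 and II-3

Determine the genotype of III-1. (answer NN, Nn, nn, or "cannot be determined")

From phenotype alone, III-1 is NN or Nn or nn.
III-1 received n from II-4 (nn) and received n from II-3 (nn), so III-1 is nn.

nn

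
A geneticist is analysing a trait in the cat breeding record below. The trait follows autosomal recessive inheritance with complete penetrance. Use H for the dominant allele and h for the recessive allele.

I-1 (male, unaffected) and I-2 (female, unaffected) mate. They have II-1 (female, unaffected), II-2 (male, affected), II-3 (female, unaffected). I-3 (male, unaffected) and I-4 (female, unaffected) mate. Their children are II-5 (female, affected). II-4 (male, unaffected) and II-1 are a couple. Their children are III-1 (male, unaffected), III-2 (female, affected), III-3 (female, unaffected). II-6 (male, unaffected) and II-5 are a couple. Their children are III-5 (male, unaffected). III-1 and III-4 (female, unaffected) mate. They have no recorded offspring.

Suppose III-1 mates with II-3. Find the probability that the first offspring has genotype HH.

II-4 is unaffected so carries H and passed h to III-2 (hh), so II-4 is Hh.
II-1 is unaffected so carries H and passed h to III-2 (hh), so II-1 is Hh.
III-1 is an unaffected offspring of II-4 (Hh) × II-1 (Hh), whose cross gives 1/4 HH : 1/2 Hh : 1/4 hh; conditioning on being unaffected, III-1 is HH with probability 1/3, Hh with probability 2/3.
I-1 is unaffected so carries H and passed h to II-2 (hh), so I-1 is Hh.
I-2 is unaffected so carries H and passed h to II-2 (hh), so I-2 is Hh.
II-3 is an unaffected offspring of I-1 (Hh) × I-2 (Hh), whose cross gives 1/4 HH : 1/2 Hh : 1/4 hh; conditioning on being unaffected, II-3 is HH with probability 1/3, Hh with probability 2/3.
Summing over parental genotype combinations, P(offspring has genotype HH) = 1/9·1 + 2/9·1/2 + 2/9·1/2 + 4/9·1/4 = 4/9.

4/9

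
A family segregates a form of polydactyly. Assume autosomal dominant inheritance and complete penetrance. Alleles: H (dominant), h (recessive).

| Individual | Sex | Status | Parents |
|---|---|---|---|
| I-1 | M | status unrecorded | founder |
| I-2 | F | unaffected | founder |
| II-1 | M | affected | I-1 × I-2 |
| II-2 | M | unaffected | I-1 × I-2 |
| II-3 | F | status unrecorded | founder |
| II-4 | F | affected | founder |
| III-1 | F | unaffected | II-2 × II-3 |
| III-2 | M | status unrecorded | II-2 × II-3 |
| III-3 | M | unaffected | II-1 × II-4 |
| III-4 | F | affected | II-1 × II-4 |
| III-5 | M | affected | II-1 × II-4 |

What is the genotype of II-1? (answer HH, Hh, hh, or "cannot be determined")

From phenotype alone, II-1 is HH or Hh.
II-1 is affected so carries H and received h from I-2 (hh), so II-1 is Hh.

Hh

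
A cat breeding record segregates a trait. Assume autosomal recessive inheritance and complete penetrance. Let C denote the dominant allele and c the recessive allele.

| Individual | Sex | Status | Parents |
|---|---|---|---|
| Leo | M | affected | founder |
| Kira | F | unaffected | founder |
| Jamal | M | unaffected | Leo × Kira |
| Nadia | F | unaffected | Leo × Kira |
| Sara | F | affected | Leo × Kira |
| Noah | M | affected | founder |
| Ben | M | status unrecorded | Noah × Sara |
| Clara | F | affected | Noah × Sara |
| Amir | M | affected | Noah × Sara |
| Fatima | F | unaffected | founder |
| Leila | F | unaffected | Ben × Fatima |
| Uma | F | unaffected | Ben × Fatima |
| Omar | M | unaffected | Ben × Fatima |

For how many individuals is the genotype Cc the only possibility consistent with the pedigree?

6

Obligate heterozygotes: Kira is unaffected so carries C and passed c to Sara (cc), so Kira is Cc; Jamal is unaffected so carries C and received c from Leo (cc), so Jamal is Cc; Nadia is unaffected so carries C and received c from Leo (cc), so Nadia is Cc; Leila is unaffected so carries C and received c from Ben (cc), so Leila is Cc; Uma is unaffected so carries C and received c from Ben (cc), so Uma is Cc; Omar is unaffected so carries C and received c from Ben (cc), so Omar is Cc.
Every other individual is either homozygous by phenotype or has at least one consistent homozygous assignment, so the count is 6.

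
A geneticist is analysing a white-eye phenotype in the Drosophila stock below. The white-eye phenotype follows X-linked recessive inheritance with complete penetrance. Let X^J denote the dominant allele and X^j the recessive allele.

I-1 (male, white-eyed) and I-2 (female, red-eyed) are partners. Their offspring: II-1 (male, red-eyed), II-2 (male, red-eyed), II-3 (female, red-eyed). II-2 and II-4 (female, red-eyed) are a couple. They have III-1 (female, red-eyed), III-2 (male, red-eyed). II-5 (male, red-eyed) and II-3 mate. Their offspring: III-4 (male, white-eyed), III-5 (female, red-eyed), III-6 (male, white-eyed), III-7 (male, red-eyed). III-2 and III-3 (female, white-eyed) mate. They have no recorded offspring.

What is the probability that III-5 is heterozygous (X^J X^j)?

1/2

II-5 is red-eyed, so II-5 is X^J Y.
II-3 is red-eyed so carries J and received j from I-1 (X^j Y), so II-3 is X^J X^j.
Their cross gives offspring ratios 1/2 X^J X^J : 1/2 X^J X^j. Conditioning on III-5 being red-eyed, P(X^J X^j) = 1/2 / 1 = 1/2.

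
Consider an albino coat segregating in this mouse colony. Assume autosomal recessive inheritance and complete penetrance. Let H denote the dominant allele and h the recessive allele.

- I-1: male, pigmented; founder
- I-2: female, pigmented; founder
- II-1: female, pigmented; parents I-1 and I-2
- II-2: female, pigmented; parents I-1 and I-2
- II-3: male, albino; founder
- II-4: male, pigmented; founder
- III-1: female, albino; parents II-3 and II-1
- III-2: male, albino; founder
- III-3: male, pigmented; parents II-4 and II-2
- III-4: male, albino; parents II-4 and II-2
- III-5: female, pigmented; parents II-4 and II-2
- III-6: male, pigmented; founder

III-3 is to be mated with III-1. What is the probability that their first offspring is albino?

II-4 is pigmented so carries H and passed h to III-4 (hh), so II-4 is Hh.
II-2 is pigmented so carries H and passed h to III-4 (hh), so II-2 is Hh.
III-3 is a pigmented offspring of II-4 (Hh) × II-2 (Hh), whose cross gives 1/4 HH : 1/2 Hh : 1/4 hh; conditioning on being pigmented, III-3 is HH with probability 1/3, Hh with probability 2/3.
III-1 is albino, so III-1 is hh.
Summing over parental genotype combinations, P(offspring is albino) = 2/3·1/2 = 1/3.

1/3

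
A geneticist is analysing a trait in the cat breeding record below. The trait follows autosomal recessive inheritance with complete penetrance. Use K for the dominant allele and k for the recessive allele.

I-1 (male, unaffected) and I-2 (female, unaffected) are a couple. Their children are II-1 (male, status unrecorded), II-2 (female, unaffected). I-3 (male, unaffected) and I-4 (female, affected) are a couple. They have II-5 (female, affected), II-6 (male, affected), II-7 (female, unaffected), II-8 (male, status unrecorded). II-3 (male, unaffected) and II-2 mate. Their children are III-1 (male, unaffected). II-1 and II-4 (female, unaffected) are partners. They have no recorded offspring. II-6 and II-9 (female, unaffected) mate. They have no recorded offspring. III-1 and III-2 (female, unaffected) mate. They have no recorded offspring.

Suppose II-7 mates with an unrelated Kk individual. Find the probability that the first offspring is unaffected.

3/4

II-7 is unaffected so carries K and received k from I-4 (kk), so II-7 is Kk.
The cross gives 1/4 KK : 1/2 Kk : 1/4 kk, so P(offspring is unaffected) = 3/4.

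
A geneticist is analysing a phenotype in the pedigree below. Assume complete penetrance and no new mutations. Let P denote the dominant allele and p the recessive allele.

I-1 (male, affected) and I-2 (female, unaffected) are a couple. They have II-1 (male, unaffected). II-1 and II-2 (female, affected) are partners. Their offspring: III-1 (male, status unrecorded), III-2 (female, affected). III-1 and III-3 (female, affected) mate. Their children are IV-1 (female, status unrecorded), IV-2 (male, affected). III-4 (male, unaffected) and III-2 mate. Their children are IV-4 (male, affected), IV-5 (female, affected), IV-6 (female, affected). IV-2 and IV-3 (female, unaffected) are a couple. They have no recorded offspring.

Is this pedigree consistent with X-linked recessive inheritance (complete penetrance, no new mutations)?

Under X-linked recessive, III-2 (affected, female) cannot arise from II-1 (unaffected) × II-2 (affected).

No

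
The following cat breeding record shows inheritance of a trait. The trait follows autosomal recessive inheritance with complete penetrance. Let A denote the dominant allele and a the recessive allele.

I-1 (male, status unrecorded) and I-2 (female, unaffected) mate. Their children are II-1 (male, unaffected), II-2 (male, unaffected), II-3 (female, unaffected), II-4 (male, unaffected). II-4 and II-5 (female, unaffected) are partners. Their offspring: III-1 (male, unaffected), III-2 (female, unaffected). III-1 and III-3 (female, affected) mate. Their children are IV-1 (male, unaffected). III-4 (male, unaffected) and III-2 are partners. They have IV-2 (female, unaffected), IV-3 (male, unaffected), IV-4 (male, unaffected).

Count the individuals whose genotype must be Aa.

Obligate heterozygotes: IV-1 is unaffected so carries A and received a from III-3 (aa), so IV-1 is Aa.
Every other individual is either homozygous by phenotype or has at least one consistent homozygous assignment, so the count is 1.

1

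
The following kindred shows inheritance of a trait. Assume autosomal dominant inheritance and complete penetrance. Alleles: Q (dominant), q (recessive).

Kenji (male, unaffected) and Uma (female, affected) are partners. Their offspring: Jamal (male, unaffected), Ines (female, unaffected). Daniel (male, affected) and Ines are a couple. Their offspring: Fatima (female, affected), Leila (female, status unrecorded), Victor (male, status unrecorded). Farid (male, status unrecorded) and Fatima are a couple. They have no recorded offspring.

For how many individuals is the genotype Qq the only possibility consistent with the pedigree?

2

Obligate heterozygotes: Uma is affected so carries Q and passed q to Jamal (qq), so Uma is Qq; Fatima is affected so carries Q and received q from Ines (qq), so Fatima is Qq.
Every other individual is either homozygous by phenotype or has at least one consistent homozygous assignment, so the count is 2.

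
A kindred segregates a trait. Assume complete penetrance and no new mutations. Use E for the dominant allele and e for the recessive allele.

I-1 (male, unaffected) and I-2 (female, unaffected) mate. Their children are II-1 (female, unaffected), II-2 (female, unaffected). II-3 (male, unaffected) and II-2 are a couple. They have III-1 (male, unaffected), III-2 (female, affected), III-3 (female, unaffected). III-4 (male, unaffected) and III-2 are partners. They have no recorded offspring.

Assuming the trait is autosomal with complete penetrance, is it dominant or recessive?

II-3 and II-2 are both unaffected yet have an affected child III-2. Under dominance, an affected child requires at least one affected parent, so the trait cannot be dominant.

recessive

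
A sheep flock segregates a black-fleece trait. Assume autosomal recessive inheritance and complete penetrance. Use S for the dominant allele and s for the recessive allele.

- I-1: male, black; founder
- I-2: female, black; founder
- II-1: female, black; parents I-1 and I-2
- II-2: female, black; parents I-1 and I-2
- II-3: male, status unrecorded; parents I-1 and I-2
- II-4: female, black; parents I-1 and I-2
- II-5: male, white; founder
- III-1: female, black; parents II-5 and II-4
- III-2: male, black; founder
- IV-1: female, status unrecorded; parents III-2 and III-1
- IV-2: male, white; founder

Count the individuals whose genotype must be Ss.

Obligate heterozygotes: II-5 is white so carries S and passed s to III-1 (ss), so II-5 is Ss.
Every other individual is either homozygous by phenotype or has at least one consistent homozygous assignment, so the count is 1.

1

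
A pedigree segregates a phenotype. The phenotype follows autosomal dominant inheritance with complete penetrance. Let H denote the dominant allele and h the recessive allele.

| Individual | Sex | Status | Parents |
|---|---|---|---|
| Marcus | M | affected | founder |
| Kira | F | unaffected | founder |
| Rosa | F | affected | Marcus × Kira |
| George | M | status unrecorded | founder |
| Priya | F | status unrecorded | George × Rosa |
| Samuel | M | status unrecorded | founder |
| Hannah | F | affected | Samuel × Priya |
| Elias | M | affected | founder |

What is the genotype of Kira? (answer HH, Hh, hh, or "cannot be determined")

Kira is unaffected, so Kira is hh.

hh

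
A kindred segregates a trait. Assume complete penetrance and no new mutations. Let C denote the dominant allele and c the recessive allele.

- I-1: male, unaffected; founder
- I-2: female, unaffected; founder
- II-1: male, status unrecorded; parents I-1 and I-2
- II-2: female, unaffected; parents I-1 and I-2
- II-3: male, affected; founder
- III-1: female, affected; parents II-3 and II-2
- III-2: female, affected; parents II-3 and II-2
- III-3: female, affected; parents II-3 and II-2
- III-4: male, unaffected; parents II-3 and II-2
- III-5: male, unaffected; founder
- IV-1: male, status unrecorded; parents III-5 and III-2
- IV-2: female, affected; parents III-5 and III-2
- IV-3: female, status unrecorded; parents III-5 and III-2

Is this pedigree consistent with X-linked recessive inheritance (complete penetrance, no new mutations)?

No

Under X-linked recessive, IV-2 (affected, female) cannot arise from III-5 (unaffected) × III-2 (affected).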